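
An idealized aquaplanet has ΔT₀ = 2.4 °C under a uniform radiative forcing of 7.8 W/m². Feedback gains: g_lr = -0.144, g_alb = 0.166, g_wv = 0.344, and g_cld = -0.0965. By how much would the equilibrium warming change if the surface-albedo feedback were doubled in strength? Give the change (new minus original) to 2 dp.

0.97 °C

Original: g = 0.2695, ΔT = 2.4/(1−0.2695) = 3.2854 °C.
With doubled surface-albedo: g' = 0.4355, ΔT' = 2.4/(1−0.4355) = 4.2516 °C.
Change = 4.2516 − 3.2854 = 0.97 °C.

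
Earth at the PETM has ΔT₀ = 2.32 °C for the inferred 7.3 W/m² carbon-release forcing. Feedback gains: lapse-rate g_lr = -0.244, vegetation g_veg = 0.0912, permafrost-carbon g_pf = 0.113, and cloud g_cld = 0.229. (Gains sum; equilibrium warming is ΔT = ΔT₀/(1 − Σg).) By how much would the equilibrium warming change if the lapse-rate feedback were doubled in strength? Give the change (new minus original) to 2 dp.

Original: g = 0.1892, ΔT = 2.32/(1−0.1892) = 2.8614 °C.
With doubled lapse-rate: g' = -0.0548, ΔT' = 2.32/(1+0.0548) = 2.1995 °C.
Change = 2.1995 − 2.8614 = -0.66 °C.

-0.66 °C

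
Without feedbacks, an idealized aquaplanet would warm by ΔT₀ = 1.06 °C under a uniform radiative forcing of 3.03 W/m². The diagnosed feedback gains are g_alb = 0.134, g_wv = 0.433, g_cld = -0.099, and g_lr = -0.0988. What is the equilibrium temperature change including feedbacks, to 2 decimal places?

1.68 °C

Total gain g = 0.134 + 0.433 − 0.099 − 0.0988 = 0.3692.
Amplification A = 1/(1 − 0.3692) = 1.585.
ΔT = 1.06 × 1.585 = 1.68 °C.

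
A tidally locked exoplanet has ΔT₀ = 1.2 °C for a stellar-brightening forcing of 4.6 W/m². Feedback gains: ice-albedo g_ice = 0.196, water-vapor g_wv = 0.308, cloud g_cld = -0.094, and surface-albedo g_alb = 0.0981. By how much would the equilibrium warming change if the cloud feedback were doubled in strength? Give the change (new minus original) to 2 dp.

Original: g = 0.5081, ΔT = 1.2/(1−0.5081) = 2.4395 °C.
With doubled cloud: g' = 0.4141, ΔT' = 1.2/(1−0.4141) = 2.0481 °C.
Change = 2.0481 − 2.4395 = -0.39 °C.

-0.39 °C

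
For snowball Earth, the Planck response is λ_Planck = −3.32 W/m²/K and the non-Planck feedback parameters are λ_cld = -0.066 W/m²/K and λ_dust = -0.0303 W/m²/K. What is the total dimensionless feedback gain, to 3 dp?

-0.029

Convert to gains: g_cld = -0.066/3.32 = -0.01988; g_dust = -0.0303/3.32 = -0.009127.
Total gain g = -0.029007.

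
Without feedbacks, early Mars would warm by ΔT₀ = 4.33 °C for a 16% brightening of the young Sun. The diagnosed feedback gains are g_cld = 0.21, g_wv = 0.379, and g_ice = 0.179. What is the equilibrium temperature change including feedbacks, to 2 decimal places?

Total gain g = 0.21 + 0.379 + 0.179 = 0.768.
Amplification A = 1/(1 − 0.768) = 4.31.
ΔT = 4.33 × 4.31 = 18.66 °C.

18.66 °C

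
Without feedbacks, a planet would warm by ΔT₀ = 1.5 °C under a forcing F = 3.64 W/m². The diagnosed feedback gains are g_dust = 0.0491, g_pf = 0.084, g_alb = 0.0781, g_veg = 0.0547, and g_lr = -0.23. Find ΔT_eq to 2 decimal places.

Total gain g = 0.0491 + 0.084 + 0.0781 + 0.0547 − 0.23 = 0.0359.
Amplification A = 1/(1 − 0.0359) = 1.037.
ΔT = 1.5 × 1.037 = 1.56 °C.

1.56 °C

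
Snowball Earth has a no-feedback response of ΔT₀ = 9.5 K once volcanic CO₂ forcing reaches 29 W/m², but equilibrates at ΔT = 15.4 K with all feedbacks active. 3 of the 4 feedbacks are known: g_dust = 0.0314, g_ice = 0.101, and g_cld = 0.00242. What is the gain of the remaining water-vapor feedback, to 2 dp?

0.25

Amplification A = ΔT/ΔT₀ = 15.4/9.5 = 1.621.
Total gain g = 1 − 1/A = 1 − 1/1.621 = 0.3831.
Known gains sum to 0.0314 + 0.101 + 0.00242 = 0.13482.
g_wv = 0.3831 − 0.13482 = 0.25.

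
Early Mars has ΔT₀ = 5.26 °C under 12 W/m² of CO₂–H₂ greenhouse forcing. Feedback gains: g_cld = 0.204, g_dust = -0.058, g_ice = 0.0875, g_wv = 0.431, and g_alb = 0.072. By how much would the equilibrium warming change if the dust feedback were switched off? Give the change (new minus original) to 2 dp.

Original: g = 0.7365, ΔT = 5.26/(1−0.7365) = 19.9620 °C.
Without dust: g' = 0.7945, ΔT' = 5.26/(1−0.7945) = 25.5961 °C.
Change = 25.5961 − 19.9620 = 5.63 °C.

5.63 °C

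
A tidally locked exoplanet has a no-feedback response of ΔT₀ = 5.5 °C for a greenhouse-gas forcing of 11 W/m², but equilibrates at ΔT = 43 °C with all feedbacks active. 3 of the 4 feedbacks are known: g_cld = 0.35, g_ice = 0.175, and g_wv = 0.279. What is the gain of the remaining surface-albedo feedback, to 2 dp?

Amplification A = ΔT/ΔT₀ = 43/5.5 = 7.818.
Total gain g = 1 − 1/A = 1 − 1/7.818 = 0.8721.
Known gains sum to 0.35 + 0.175 + 0.279 = 0.804.
g_alb = 0.8721 − 0.804 = 0.07.

0.07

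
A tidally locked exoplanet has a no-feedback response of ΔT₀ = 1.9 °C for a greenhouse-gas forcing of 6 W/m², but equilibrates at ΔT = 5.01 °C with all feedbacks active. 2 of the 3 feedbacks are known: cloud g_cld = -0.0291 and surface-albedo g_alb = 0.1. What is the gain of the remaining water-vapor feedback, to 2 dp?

0.55

Amplification A = ΔT/ΔT₀ = 5.01/1.9 = 2.637.
Total gain g = 1 − 1/A = 1 − 1/2.637 = 0.6208.
Known gains sum to -0.0291 + 0.1 = 0.0709.
g_wv = 0.6208 − 0.0709 = 0.55.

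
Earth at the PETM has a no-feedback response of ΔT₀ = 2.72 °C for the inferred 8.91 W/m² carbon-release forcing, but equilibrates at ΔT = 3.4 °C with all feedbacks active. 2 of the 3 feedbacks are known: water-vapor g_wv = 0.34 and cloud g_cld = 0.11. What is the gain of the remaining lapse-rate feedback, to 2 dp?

Amplification A = ΔT/ΔT₀ = 3.4/2.72 = 1.25.
Total gain g = 1 − 1/A = 1 − 1/1.25 = 0.2.
Known gains sum to 0.34 + 0.11 = 0.45.
g_lr = 0.2 − 0.45 = -0.25.

-0.25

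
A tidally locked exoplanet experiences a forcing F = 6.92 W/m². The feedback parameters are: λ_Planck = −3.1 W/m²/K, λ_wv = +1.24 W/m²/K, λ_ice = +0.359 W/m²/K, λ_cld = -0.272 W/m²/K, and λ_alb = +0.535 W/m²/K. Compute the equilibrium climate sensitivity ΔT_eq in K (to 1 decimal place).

Net feedback parameter λ = (−3.1) + (+1.24) + (+0.359) + (-0.272) + (+0.535) = -1.238 W/m²/K.
ΔT = −F/λ = −6.92/(-1.238) = 5.6 K.

5.6 K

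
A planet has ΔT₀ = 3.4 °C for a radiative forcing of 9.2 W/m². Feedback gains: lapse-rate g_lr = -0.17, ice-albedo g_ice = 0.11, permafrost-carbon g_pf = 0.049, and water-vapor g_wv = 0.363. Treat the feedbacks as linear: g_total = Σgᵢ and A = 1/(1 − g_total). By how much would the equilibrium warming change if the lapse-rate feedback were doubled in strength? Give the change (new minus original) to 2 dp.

Original: g = 0.352, ΔT = 3.4/(1−0.352) = 5.2469 °C.
With doubled lapse-rate: g' = 0.182, ΔT' = 3.4/(1−0.182) = 4.1565 °C.
Change = 4.1565 − 5.2469 = -1.09 °C.

-1.09 °C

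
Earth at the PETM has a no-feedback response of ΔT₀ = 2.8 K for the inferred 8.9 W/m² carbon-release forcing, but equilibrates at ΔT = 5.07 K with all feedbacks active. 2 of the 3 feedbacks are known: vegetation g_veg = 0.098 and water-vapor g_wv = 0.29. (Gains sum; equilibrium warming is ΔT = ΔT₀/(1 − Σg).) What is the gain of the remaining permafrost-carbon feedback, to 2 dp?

Amplification A = ΔT/ΔT₀ = 5.07/2.8 = 1.811.
Total gain g = 1 − 1/A = 1 − 1/1.811 = 0.4478.
Known gains sum to 0.098 + 0.29 = 0.388.
g_pf = 0.4478 − 0.388 = 0.06.

0.06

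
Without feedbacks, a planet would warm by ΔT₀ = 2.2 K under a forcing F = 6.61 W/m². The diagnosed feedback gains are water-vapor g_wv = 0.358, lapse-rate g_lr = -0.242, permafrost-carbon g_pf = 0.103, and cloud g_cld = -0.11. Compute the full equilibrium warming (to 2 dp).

Total gain g = 0.358 − 0.242 + 0.103 − 0.11 = 0.109.
Amplification A = 1/(1 − 0.109) = 1.122.
ΔT = 2.2 × 1.122 = 2.47 K.

2.47 K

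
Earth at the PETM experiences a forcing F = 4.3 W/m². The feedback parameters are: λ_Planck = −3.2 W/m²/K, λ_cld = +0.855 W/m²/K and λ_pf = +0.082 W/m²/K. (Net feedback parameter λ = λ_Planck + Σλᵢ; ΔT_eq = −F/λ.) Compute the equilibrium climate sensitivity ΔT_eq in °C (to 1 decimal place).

1.9 °C

Net feedback parameter λ = (−3.2) + (+0.855) + (+0.082) = -2.263 W/m²/K.
ΔT = −F/λ = −4.3/(-2.263) = 1.9 °C.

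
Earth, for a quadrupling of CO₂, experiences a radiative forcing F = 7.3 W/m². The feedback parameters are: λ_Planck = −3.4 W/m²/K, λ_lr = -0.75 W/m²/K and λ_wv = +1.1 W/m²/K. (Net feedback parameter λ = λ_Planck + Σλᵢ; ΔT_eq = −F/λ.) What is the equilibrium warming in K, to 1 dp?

Net feedback parameter λ = (−3.4) + (-0.75) + (+1.1) = -3.05 W/m²/K.
ΔT = −F/λ = −7.3/(-3.05) = 2.4 K.

2.4 K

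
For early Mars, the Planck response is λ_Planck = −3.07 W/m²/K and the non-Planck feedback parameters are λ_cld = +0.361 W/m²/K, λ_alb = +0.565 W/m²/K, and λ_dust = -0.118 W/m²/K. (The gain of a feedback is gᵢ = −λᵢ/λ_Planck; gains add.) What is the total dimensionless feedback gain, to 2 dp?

0.26

Convert to gains: g_cld = 0.361/3.07 = 0.1176; g_alb = 0.565/3.07 = 0.184; g_dust = -0.118/3.07 = -0.03844.
Total gain g = 0.26316.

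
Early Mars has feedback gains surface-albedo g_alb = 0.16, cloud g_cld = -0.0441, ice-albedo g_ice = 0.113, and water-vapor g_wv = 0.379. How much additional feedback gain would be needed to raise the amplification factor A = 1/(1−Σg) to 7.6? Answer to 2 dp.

0.26

Current total gain = 0.6079.
Target gain for A = 7.6: g* = 1 − 1/7.6 = 0.8684.
Additional gain needed = 0.8684 − 0.6079 = 0.26.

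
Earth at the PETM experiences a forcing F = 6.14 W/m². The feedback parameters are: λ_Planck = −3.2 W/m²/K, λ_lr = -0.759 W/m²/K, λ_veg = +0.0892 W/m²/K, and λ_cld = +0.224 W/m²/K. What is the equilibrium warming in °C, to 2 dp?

1.68 °C

Net feedback parameter λ = (−3.2) + (-0.759) + (+0.0892) + (+0.224) = -3.6458 W/m²/K.
ΔT = −F/λ = −6.14/(-3.6458) = 1.68 °C.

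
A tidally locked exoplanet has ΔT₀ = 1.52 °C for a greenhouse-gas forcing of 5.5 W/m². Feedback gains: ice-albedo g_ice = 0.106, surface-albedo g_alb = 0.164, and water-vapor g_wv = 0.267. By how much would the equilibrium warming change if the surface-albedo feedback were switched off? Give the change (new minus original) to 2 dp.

-0.86 °C

Original: g = 0.537, ΔT = 1.52/(1−0.537) = 3.2829 °C.
Without surface-albedo: g' = 0.373, ΔT' = 1.52/(1−0.373) = 2.4242 °C.
Change = 2.4242 − 3.2829 = -0.86 °C.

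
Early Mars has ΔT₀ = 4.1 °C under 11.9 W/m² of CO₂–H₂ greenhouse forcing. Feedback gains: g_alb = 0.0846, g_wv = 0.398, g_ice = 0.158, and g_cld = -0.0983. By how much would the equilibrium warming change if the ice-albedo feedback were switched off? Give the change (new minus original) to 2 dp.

-2.30 °C

Original: g = 0.5423, ΔT = 4.1/(1−0.5423) = 8.9578 °C.
Without ice-albedo: g' = 0.3843, ΔT' = 4.1/(1−0.3843) = 6.6591 °C.
Change = 6.6591 − 8.9578 = -2.30 °C.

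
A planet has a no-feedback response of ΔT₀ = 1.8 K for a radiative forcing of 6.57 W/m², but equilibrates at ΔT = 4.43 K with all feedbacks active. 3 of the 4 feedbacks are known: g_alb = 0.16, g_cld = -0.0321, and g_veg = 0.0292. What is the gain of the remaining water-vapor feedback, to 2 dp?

Amplification A = ΔT/ΔT₀ = 4.43/1.8 = 2.461.
Total gain g = 1 − 1/A = 1 − 1/2.461 = 0.5937.
Known gains sum to 0.16 − 0.0321 + 0.0292 = 0.1571.
g_wv = 0.5937 − 0.1571 = 0.44.

0.44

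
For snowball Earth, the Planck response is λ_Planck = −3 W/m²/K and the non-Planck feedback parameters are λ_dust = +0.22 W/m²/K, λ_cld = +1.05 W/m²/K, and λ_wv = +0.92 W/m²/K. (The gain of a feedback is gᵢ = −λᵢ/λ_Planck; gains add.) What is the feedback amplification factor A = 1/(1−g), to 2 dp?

Convert to gains: g_dust = 0.22/3 = 0.07333; g_cld = 1.05/3 = 0.35; g_wv = 0.92/3 = 0.3067.
Total gain g = 0.73003.
A = 1/(1 − 0.73003) = 3.70.

3.70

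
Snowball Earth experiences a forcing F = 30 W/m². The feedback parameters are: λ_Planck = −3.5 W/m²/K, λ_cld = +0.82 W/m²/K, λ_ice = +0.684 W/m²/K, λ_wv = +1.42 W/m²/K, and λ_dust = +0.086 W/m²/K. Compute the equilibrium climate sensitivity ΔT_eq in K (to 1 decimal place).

Net feedback parameter λ = (−3.5) + (+0.82) + (+0.684) + (+1.42) + (+0.086) = -0.49 W/m²/K.
ΔT = −F/λ = −30/(-0.49) = 61.2 K.

61.2 K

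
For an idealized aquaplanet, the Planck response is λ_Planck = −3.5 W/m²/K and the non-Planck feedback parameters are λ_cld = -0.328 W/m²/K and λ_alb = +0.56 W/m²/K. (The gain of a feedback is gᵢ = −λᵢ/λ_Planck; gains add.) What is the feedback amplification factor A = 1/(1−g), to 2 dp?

Convert to gains: g_cld = -0.328/3.5 = -0.09371; g_alb = 0.56/3.5 = 0.16.
Total gain g = 0.06629.
A = 1/(1 − 0.06629) = 1.07.

1.07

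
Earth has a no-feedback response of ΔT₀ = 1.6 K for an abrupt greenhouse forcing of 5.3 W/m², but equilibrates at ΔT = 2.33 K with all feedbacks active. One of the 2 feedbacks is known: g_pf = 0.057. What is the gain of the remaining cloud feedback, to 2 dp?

0.26

Amplification A = ΔT/ΔT₀ = 2.33/1.6 = 1.456.
Total gain g = 1 − 1/A = 1 − 1/1.456 = 0.3132.
The known gain is 0.057.
g_cld = 0.3132 − 0.057 = 0.26.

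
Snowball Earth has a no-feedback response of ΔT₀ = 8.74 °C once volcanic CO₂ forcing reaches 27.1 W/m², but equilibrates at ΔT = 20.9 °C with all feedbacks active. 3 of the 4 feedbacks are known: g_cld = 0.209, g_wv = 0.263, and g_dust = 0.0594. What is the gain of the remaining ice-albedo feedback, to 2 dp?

0.05

Amplification A = ΔT/ΔT₀ = 20.9/8.74 = 2.391.
Total gain g = 1 − 1/A = 1 − 1/2.391 = 0.5818.
Known gains sum to 0.209 + 0.263 + 0.0594 = 0.5314.
g_ice = 0.5818 − 0.5314 = 0.05.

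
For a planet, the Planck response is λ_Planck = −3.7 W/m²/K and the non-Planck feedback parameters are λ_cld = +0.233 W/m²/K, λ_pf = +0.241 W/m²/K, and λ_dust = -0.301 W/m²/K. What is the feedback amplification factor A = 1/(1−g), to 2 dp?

1.05

Convert to gains: g_cld = 0.233/3.7 = 0.06297; g_pf = 0.241/3.7 = 0.06514; g_dust = -0.301/3.7 = -0.08135.
Total gain g = 0.04676.
A = 1/(1 − 0.04676) = 1.05.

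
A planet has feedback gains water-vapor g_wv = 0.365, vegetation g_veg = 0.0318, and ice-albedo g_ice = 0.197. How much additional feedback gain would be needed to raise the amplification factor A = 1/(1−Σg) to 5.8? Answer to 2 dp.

0.23

Current total gain = 0.5938.
Target gain for A = 5.8: g* = 1 − 1/5.8 = 0.8276.
Additional gain needed = 0.8276 − 0.5938 = 0.23.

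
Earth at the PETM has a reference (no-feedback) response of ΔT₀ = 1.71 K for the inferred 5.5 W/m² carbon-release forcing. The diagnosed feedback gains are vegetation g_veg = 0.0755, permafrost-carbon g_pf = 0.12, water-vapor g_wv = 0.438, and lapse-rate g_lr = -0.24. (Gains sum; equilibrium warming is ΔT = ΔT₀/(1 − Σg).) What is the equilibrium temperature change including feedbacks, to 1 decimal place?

2.8 K

Total gain g = 0.0755 + 0.12 + 0.438 − 0.24 = 0.3935.
Amplification A = 1/(1 − 0.3935) = 1.649.
ΔT = 1.71 × 1.649 = 2.8 K.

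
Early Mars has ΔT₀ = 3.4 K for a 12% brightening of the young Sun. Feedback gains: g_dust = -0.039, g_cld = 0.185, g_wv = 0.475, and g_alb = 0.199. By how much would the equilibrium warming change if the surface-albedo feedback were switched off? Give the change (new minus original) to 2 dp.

Original: g = 0.82, ΔT = 3.4/(1−0.82) = 18.8889 K.
Without surface-albedo: g' = 0.621, ΔT' = 3.4/(1−0.621) = 8.9710 K.
Change = 8.9710 − 18.8889 = -9.92 K.

-9.92 K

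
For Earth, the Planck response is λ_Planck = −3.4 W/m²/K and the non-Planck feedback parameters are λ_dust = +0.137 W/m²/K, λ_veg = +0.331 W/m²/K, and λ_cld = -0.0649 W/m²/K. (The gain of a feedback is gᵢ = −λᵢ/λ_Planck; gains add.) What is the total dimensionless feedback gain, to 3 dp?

0.119

Convert to gains: g_dust = 0.137/3.4 = 0.04029; g_veg = 0.331/3.4 = 0.09735; g_cld = -0.0649/3.4 = -0.01909.
Total gain g = 0.11855.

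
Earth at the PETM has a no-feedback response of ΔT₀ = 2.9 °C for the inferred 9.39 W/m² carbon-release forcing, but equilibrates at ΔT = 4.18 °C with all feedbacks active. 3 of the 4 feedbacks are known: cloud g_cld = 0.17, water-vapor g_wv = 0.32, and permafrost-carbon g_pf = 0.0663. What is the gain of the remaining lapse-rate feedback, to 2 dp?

-0.25

Amplification A = ΔT/ΔT₀ = 4.18/2.9 = 1.441.
Total gain g = 1 − 1/A = 1 − 1/1.441 = 0.306.
Known gains sum to 0.17 + 0.32 + 0.0663 = 0.5563.
g_lr = 0.306 − 0.5563 = -0.25.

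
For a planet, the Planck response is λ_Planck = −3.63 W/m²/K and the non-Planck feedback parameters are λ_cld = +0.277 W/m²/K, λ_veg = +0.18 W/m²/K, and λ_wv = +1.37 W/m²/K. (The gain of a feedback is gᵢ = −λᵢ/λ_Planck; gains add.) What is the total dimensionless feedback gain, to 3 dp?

0.503

Convert to gains: g_cld = 0.277/3.63 = 0.07631; g_veg = 0.18/3.63 = 0.04959; g_wv = 1.37/3.63 = 0.3774.
Total gain g = 0.5033.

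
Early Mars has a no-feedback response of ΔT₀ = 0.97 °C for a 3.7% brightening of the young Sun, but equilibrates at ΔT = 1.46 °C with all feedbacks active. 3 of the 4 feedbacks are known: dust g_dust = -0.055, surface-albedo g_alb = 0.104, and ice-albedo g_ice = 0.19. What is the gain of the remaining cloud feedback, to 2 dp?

Amplification A = ΔT/ΔT₀ = 1.46/0.97 = 1.505.
Total gain g = 1 − 1/A = 1 − 1/1.505 = 0.3355.
Known gains sum to -0.055 + 0.104 + 0.19 = 0.239.
g_cld = 0.3355 − 0.239 = 0.10.

0.10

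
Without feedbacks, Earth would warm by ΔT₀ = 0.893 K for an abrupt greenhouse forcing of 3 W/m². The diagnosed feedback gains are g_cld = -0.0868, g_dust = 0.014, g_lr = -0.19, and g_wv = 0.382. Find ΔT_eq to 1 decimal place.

1.0 K

Total gain g = -0.0868 + 0.014 − 0.19 + 0.382 = 0.1192.
Amplification A = 1/(1 − 0.1192) = 1.135.
ΔT = 0.893 × 1.135 = 1.0 K.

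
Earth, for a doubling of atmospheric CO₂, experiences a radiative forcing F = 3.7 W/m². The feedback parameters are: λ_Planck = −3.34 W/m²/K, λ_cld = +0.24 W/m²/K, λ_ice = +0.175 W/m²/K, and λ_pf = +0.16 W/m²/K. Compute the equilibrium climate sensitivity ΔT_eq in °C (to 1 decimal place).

Net feedback parameter λ = (−3.34) + (+0.24) + (+0.175) + (+0.16) = -2.765 W/m²/K.
ΔT = −F/λ = −3.7/(-2.765) = 1.3 °C.

1.3 °C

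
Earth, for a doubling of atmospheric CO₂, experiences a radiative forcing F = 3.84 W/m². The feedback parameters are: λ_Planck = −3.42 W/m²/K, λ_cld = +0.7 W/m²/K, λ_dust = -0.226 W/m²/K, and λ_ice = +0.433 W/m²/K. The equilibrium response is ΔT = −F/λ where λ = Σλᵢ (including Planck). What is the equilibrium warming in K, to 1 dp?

Net feedback parameter λ = (−3.42) + (+0.7) + (-0.226) + (+0.433) = -2.513 W/m²/K.
ΔT = −F/λ = −3.84/(-2.513) = 1.5 K.

1.5 K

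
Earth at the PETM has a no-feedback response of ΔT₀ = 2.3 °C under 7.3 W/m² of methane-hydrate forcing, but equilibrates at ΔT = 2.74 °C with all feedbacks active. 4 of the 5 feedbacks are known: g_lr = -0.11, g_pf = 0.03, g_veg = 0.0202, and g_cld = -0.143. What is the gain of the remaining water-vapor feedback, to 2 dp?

0.36

Amplification A = ΔT/ΔT₀ = 2.74/2.3 = 1.191.
Total gain g = 1 − 1/A = 1 − 1/1.191 = 0.1604.
Known gains sum to -0.11 + 0.03 + 0.0202 − 0.143 = -0.2028.
g_wv = 0.1604 + 0.2028 = 0.36.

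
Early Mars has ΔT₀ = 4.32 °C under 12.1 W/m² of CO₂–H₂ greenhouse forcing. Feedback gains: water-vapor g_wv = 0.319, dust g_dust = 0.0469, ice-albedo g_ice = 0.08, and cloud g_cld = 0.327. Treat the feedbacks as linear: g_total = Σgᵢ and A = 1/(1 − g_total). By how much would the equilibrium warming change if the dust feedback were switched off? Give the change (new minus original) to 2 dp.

Original: g = 0.7729, ΔT = 4.32/(1−0.7729) = 19.0225 °C.
Without dust: g' = 0.726, ΔT' = 4.32/(1−0.726) = 15.7664 °C.
Change = 15.7664 − 19.0225 = -3.26 °C.

-3.26 °C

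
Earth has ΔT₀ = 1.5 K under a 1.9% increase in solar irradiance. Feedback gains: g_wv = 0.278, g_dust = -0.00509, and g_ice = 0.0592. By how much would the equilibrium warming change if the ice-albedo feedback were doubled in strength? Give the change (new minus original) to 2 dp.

0.22 K

Original: g = 0.33211, ΔT = 1.5/(1−0.33211) = 2.2459 K.
With doubled ice-albedo: g' = 0.39131, ΔT' = 1.5/(1−0.39131) = 2.4643 K.
Change = 2.4643 − 2.2459 = 0.22 K.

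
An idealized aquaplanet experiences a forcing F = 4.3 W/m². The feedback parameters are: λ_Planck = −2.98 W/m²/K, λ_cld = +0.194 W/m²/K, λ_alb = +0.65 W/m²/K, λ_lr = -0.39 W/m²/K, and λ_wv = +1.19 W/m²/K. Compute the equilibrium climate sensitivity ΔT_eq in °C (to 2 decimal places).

Net feedback parameter λ = (−2.98) + (+0.194) + (+0.65) + (-0.39) + (+1.19) = -1.336 W/m²/K.
ΔT = −F/λ = −4.3/(-1.336) = 3.22 °C.

3.22 °C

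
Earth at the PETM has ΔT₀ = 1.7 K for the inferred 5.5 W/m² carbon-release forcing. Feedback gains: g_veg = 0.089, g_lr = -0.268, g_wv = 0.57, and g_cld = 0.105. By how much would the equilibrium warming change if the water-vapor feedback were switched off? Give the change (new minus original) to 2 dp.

Original: g = 0.496, ΔT = 1.7/(1−0.496) = 3.3730 K.
Without water-vapor: g' = -0.074, ΔT' = 1.7/(1+0.074) = 1.5829 K.
Change = 1.5829 − 3.3730 = -1.79 K.

-1.79 K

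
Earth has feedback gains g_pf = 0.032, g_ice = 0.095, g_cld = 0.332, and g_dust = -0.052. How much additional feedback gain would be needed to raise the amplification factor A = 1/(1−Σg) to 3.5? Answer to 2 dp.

Current total gain = 0.407.
Target gain for A = 3.5: g* = 1 − 1/3.5 = 0.7143.
Additional gain needed = 0.7143 − 0.407 = 0.31.

0.31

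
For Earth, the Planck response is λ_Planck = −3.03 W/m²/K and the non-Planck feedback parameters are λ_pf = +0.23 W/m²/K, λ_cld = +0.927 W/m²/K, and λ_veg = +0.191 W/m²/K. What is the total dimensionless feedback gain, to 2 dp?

Convert to gains: g_pf = 0.23/3.03 = 0.07591; g_cld = 0.927/3.03 = 0.3059; g_veg = 0.191/3.03 = 0.06304.
Total gain g = 0.44485.

0.44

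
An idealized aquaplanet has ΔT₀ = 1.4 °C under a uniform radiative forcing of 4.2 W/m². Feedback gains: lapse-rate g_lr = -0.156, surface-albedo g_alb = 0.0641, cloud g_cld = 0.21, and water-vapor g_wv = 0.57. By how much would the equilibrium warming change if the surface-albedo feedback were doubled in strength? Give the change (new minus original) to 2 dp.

Original: g = 0.6881, ΔT = 1.4/(1−0.6881) = 4.4886 °C.
With doubled surface-albedo: g' = 0.7522, ΔT' = 1.4/(1−0.7522) = 5.6497 °C.
Change = 5.6497 − 4.4886 = 1.16 °C.

1.16 °C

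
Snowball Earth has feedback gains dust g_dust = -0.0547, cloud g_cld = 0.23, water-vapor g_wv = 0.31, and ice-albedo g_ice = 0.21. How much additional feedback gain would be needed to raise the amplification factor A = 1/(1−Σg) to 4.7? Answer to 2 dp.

Current total gain = 0.6953.
Target gain for A = 4.7: g* = 1 − 1/4.7 = 0.7872.
Additional gain needed = 0.7872 − 0.6953 = 0.09.

0.09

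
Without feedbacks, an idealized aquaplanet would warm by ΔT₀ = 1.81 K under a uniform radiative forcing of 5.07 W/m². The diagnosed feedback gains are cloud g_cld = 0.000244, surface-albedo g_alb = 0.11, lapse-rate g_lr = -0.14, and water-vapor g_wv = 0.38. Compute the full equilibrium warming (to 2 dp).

Total gain g = 0.000244 + 0.11 − 0.14 + 0.38 = 0.350244.
Amplification A = 1/(1 − 0.350244) = 1.539.
ΔT = 1.81 × 1.539 = 2.79 K.

2.79 K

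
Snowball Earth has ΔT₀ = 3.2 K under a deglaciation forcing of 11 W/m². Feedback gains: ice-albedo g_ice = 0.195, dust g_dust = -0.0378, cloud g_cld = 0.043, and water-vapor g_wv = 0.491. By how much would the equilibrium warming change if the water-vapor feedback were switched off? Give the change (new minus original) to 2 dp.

Original: g = 0.6912, ΔT = 3.2/(1−0.6912) = 10.3627 K.
Without water-vapor: g' = 0.2002, ΔT' = 3.2/(1−0.2002) = 4.0010 K.
Change = 4.0010 − 10.3627 = -6.36 K.

-6.36 K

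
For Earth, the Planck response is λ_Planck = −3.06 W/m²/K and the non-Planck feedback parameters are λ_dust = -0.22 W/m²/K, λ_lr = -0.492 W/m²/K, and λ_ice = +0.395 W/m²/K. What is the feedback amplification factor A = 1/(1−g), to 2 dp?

0.91

Convert to gains: g_dust = -0.22/3.06 = -0.0719; g_lr = -0.492/3.06 = -0.1608; g_ice = 0.395/3.06 = 0.1291.
Total gain g = -0.1036.
A = 1/(1 + 0.1036) = 0.91.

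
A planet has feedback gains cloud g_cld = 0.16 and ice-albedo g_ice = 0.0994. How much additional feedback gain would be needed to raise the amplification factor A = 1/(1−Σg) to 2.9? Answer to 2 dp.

0.40

Current total gain = 0.2594.
Target gain for A = 2.9: g* = 1 − 1/2.9 = 0.6552.
Additional gain needed = 0.6552 − 0.2594 = 0.40.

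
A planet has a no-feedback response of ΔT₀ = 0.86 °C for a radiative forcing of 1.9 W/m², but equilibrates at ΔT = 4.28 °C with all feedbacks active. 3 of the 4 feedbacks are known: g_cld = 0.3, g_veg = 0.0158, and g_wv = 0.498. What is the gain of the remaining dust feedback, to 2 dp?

Amplification A = ΔT/ΔT₀ = 4.28/0.86 = 4.977.
Total gain g = 1 − 1/A = 1 − 1/4.977 = 0.7991.
Known gains sum to 0.3 + 0.0158 + 0.498 = 0.8138.
g_dust = 0.7991 − 0.8138 = -0.01.

-0.01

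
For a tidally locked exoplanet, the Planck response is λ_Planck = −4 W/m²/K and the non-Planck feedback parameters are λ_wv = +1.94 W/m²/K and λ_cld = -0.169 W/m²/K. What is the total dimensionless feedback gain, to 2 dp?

0.44

Convert to gains: g_wv = 1.94/4 = 0.485; g_cld = -0.169/4 = -0.04225.
Total gain g = 0.44275.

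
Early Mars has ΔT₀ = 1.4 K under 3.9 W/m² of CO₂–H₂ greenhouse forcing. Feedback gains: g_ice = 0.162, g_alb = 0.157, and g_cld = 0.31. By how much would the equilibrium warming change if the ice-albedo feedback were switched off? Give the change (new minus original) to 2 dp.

-1.15 K

Original: g = 0.629, ΔT = 1.4/(1−0.629) = 3.7736 K.
Without ice-albedo: g' = 0.467, ΔT' = 1.4/(1−0.467) = 2.6266 K.
Change = 2.6266 − 3.7736 = -1.15 K.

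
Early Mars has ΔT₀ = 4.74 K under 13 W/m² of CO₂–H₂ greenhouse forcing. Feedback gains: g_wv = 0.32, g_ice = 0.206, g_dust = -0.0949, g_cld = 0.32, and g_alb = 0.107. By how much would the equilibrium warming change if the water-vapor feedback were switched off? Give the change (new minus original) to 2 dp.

Original: g = 0.8581, ΔT = 4.74/(1−0.8581) = 33.4038 K.
Without water-vapor: g' = 0.5381, ΔT' = 4.74/(1−0.5381) = 10.2620 K.
Change = 10.2620 − 33.4038 = -23.14 K.

-23.14 K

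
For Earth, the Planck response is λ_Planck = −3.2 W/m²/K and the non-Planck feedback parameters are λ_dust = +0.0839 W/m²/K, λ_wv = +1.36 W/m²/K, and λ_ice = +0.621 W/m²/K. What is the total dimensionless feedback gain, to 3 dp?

Convert to gains: g_dust = 0.0839/3.2 = 0.02622; g_wv = 1.36/3.2 = 0.425; g_ice = 0.621/3.2 = 0.1941.
Total gain g = 0.64532.

0.645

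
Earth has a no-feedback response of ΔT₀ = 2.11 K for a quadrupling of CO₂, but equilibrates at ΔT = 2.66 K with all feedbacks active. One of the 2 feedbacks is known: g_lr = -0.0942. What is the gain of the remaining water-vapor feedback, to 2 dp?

0.30

Amplification A = ΔT/ΔT₀ = 2.66/2.11 = 1.261.
Total gain g = 1 − 1/A = 1 − 1/1.261 = 0.207.
The known gain is -0.0942.
g_wv = 0.207 + 0.0942 = 0.30.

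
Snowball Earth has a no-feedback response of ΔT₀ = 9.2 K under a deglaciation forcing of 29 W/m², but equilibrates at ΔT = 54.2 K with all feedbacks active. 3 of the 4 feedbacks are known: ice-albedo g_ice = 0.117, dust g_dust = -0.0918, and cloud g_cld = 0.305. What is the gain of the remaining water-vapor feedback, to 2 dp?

0.50

Amplification A = ΔT/ΔT₀ = 54.2/9.2 = 5.891.
Total gain g = 1 − 1/A = 1 − 1/5.891 = 0.8302.
Known gains sum to 0.117 − 0.0918 + 0.305 = 0.3302.
g_wv = 0.8302 − 0.3302 = 0.50.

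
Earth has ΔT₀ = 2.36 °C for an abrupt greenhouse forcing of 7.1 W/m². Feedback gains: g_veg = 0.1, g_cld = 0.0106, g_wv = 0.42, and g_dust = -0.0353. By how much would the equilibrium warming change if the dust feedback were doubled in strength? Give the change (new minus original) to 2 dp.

-0.31 °C

Original: g = 0.4953, ΔT = 2.36/(1−0.4953) = 4.6760 °C.
With doubled dust: g' = 0.46, ΔT' = 2.36/(1−0.46) = 4.3704 °C.
Change = 4.3704 − 4.6760 = -0.31 °C.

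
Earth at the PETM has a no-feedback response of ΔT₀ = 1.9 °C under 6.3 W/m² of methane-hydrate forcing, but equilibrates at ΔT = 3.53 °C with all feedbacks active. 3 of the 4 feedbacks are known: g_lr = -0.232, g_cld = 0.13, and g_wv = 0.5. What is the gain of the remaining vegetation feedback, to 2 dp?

0.06

Amplification A = ΔT/ΔT₀ = 3.53/1.9 = 1.858.
Total gain g = 1 − 1/A = 1 − 1/1.858 = 0.4618.
Known gains sum to -0.232 + 0.13 + 0.5 = 0.398.
g_veg = 0.4618 − 0.398 = 0.06.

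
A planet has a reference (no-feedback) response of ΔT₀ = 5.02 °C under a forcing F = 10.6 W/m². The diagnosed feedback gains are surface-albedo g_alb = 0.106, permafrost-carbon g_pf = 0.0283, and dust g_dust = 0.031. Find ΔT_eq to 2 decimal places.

Total gain g = 0.106 + 0.0283 + 0.031 = 0.1653.
Amplification A = 1/(1 − 0.1653) = 1.198.
ΔT = 5.02 × 1.198 = 6.01 °C.

6.01 °C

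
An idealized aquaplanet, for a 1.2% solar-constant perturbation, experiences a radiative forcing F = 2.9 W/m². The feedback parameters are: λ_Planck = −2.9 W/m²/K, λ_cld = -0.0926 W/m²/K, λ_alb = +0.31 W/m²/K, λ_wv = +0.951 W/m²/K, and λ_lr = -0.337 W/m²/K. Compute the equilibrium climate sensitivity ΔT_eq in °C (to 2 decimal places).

1.40 °C

Net feedback parameter λ = (−2.9) + (-0.0926) + (+0.31) + (+0.951) + (-0.337) = -2.0686 W/m²/K.
ΔT = −F/λ = −2.9/(-2.0686) = 1.40 °C.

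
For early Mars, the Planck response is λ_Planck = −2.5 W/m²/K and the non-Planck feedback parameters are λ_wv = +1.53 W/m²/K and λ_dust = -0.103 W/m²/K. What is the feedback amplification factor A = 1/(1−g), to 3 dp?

2.330

Convert to gains: g_wv = 1.53/2.5 = 0.612; g_dust = -0.103/2.5 = -0.0412.
Total gain g = 0.5708.
A = 1/(1 − 0.5708) = 2.330.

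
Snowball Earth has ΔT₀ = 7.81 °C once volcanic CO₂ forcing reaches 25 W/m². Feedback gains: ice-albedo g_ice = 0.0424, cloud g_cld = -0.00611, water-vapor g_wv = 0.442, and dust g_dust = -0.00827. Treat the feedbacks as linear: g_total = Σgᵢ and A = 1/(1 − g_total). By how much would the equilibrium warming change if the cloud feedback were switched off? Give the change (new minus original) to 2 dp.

0.17 °C

Original: g = 0.47002, ΔT = 7.81/(1−0.47002) = 14.7364 °C.
Without cloud: g' = 0.47613, ΔT' = 7.81/(1−0.47613) = 14.9083 °C.
Change = 14.9083 − 14.7364 = 0.17 °C.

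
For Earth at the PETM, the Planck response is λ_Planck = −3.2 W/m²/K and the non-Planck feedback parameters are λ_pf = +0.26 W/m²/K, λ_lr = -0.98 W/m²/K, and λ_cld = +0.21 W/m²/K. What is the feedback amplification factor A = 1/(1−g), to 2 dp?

Convert to gains: g_pf = 0.26/3.2 = 0.08125; g_lr = -0.98/3.2 = -0.3062; g_cld = 0.21/3.2 = 0.06562.
Total gain g = -0.15933.
A = 1/(1 + 0.15933) = 0.86.

0.86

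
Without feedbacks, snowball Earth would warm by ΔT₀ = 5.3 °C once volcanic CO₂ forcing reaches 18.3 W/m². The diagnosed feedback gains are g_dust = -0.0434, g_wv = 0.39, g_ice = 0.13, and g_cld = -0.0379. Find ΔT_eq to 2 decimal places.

9.44 °C

Total gain g = -0.0434 + 0.39 + 0.13 − 0.0379 = 0.4387.
Amplification A = 1/(1 − 0.4387) = 1.782.
ΔT = 5.3 × 1.782 = 9.44 °C.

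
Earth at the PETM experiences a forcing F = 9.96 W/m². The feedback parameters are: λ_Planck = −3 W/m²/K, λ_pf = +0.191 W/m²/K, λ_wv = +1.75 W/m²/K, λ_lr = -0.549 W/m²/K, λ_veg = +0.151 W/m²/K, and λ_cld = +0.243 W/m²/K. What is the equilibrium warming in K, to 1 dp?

8.2 K

Net feedback parameter λ = (−3) + (+0.191) + (+1.75) + (-0.549) + (+0.151) + (+0.243) = -1.214 W/m²/K.
ΔT = −F/λ = −9.96/(-1.214) = 8.2 K.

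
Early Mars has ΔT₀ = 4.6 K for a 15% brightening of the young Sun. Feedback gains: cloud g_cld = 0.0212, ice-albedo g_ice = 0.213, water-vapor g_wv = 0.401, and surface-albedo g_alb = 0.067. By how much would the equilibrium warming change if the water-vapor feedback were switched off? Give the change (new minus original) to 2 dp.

Original: g = 0.7022, ΔT = 4.6/(1−0.7022) = 15.4466 K.
Without water-vapor: g' = 0.3012, ΔT' = 4.6/(1−0.3012) = 6.5827 K.
Change = 6.5827 − 15.4466 = -8.86 K.

-8.86 K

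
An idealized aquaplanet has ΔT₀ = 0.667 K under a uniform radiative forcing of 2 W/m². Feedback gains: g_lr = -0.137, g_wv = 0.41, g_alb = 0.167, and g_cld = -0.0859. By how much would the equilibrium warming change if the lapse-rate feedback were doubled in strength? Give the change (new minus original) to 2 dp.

-0.18 K

Original: g = 0.3541, ΔT = 0.667/(1−0.3541) = 1.0327 K.
With doubled lapse-rate: g' = 0.2171, ΔT' = 0.667/(1−0.2171) = 0.8520 K.
Change = 0.8520 − 1.0327 = -0.18 K.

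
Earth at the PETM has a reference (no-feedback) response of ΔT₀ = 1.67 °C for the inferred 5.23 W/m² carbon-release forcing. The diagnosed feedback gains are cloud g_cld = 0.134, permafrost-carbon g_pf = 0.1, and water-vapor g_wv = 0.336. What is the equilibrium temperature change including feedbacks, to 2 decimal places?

Total gain g = 0.134 + 0.1 + 0.336 = 0.57.
Amplification A = 1/(1 − 0.57) = 2.326.
ΔT = 1.67 × 2.326 = 3.88 °C.

3.88 °C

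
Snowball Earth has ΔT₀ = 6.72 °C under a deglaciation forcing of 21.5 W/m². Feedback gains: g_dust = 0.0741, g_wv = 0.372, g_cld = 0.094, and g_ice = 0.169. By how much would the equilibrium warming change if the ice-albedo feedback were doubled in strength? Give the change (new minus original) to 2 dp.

Original: g = 0.7091, ΔT = 6.72/(1−0.7091) = 23.1007 °C.
With doubled ice-albedo: g' = 0.8781, ΔT' = 6.72/(1−0.8781) = 55.1272 °C.
Change = 55.1272 − 23.1007 = 32.03 °C.

32.03 °C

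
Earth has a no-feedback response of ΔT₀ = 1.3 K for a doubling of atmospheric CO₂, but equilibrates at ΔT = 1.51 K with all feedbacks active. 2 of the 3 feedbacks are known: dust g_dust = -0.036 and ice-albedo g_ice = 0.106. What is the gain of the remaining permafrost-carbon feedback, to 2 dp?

Amplification A = ΔT/ΔT₀ = 1.51/1.3 = 1.162.
Total gain g = 1 − 1/A = 1 − 1/1.162 = 0.1394.
Known gains sum to -0.036 + 0.106 = 0.07.
g_pf = 0.1394 − 0.07 = 0.07.

0.07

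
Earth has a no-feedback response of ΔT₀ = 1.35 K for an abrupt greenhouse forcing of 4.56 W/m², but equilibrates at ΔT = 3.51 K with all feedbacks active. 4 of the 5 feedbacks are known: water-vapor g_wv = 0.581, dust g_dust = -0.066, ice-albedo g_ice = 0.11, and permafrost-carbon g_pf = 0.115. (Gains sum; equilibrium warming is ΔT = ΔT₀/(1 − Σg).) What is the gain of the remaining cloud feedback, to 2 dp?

Amplification A = ΔT/ΔT₀ = 3.51/1.35 = 2.6.
Total gain g = 1 − 1/A = 1 − 1/2.6 = 0.6154.
Known gains sum to 0.581 − 0.066 + 0.11 + 0.115 = 0.74.
g_cld = 0.6154 − 0.74 = -0.12.

-0.12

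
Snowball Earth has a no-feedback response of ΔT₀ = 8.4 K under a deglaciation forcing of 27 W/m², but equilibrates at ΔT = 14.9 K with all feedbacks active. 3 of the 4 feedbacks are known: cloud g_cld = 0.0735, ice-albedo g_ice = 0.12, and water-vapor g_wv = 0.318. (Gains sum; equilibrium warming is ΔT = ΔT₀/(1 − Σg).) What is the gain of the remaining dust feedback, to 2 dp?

Amplification A = ΔT/ΔT₀ = 14.9/8.4 = 1.774.
Total gain g = 1 − 1/A = 1 − 1/1.774 = 0.4363.
Known gains sum to 0.0735 + 0.12 + 0.318 = 0.5115.
g_dust = 0.4363 − 0.5115 = -0.08.

-0.08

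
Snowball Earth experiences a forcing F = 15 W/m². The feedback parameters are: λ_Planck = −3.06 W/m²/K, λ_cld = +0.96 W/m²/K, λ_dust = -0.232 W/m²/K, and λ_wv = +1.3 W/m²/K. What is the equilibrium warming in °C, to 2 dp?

14.53 °C

Net feedback parameter λ = (−3.06) + (+0.96) + (-0.232) + (+1.3) = -1.032 W/m²/K.
ΔT = −F/λ = −15/(-1.032) = 14.53 °C.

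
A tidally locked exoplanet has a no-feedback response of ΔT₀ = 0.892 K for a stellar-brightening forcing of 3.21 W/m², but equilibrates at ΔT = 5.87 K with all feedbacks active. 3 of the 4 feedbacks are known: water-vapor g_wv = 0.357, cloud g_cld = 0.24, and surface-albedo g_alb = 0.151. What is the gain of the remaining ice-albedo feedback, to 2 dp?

Amplification A = ΔT/ΔT₀ = 5.87/0.892 = 6.581.
Total gain g = 1 − 1/A = 1 − 1/6.581 = 0.848.
Known gains sum to 0.357 + 0.24 + 0.151 = 0.748.
g_ice = 0.848 − 0.748 = 0.10.

0.10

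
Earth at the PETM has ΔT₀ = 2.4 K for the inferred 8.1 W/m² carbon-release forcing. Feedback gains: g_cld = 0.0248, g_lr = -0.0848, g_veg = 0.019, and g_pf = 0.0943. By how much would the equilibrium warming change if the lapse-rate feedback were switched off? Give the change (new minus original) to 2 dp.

0.25 K

Original: g = 0.0533, ΔT = 2.4/(1−0.0533) = 2.5351 K.
Without lapse-rate: g' = 0.1381, ΔT' = 2.4/(1−0.1381) = 2.7845 K.
Change = 2.7845 − 2.5351 = 0.25 K.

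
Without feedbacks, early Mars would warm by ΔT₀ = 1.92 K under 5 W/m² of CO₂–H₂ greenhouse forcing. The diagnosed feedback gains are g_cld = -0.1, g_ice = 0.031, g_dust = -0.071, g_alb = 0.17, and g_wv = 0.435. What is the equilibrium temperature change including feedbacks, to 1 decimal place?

Total gain g = -0.1 + 0.031 − 0.071 + 0.17 + 0.435 = 0.465.
Amplification A = 1/(1 − 0.465) = 1.869.
ΔT = 1.92 × 1.869 = 3.6 K.

3.6 K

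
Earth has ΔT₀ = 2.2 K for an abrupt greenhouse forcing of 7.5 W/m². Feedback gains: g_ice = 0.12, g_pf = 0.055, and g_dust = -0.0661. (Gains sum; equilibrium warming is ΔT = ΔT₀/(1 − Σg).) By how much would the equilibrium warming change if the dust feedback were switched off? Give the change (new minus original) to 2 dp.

Original: g = 0.1089, ΔT = 2.2/(1−0.1089) = 2.4689 K.
Without dust: g' = 0.175, ΔT' = 2.2/(1−0.175) = 2.6667 K.
Change = 2.6667 − 2.4689 = 0.20 K.

0.20 K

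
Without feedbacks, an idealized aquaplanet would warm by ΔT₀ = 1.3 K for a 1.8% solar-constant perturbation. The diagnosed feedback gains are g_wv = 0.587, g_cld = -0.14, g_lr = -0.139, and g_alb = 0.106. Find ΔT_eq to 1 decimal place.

2.2 K

Total gain g = 0.587 − 0.14 − 0.139 + 0.106 = 0.414.
Amplification A = 1/(1 − 0.414) = 1.706.
ΔT = 1.3 × 1.706 = 2.2 K.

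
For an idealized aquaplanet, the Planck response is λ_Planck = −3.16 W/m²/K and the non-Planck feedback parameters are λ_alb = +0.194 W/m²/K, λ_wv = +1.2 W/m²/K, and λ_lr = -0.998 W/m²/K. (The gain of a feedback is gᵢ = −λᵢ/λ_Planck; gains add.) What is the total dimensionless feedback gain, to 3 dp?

0.125

Convert to gains: g_alb = 0.194/3.16 = 0.06139; g_wv = 1.2/3.16 = 0.3797; g_lr = -0.998/3.16 = -0.3158.
Total gain g = 0.12529.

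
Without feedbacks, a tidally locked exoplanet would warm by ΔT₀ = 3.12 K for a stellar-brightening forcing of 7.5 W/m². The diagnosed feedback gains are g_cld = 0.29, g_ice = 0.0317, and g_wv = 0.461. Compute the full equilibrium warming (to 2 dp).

14.36 K

Total gain g = 0.29 + 0.0317 + 0.461 = 0.7827.
Amplification A = 1/(1 − 0.7827) = 4.602.
ΔT = 3.12 × 4.602 = 14.36 K.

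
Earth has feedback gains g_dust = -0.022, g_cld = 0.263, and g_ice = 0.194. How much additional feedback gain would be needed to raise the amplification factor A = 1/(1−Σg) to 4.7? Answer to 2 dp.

Current total gain = 0.435.
Target gain for A = 4.7: g* = 1 − 1/4.7 = 0.7872.
Additional gain needed = 0.7872 − 0.435 = 0.35.

0.35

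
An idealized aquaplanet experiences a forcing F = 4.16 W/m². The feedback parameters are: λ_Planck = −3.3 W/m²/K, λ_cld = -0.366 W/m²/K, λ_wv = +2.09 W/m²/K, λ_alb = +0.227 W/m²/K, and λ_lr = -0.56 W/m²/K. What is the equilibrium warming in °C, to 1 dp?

2.2 °C

Net feedback parameter λ = (−3.3) + (-0.366) + (+2.09) + (+0.227) + (-0.56) = -1.909 W/m²/K.
ΔT = −F/λ = −4.16/(-1.909) = 2.2 °C.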